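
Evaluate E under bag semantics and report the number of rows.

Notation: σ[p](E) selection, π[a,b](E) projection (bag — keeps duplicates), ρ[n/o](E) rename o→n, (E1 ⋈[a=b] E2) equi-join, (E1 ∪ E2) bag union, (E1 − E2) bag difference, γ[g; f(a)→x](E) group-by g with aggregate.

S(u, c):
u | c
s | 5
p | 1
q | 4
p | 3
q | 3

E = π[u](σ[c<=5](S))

Stepwise |·|:
  S → 5
  σ[c<=5](S) → 5
  π[u](σ[c<=5](S)) → 5

|E| = 5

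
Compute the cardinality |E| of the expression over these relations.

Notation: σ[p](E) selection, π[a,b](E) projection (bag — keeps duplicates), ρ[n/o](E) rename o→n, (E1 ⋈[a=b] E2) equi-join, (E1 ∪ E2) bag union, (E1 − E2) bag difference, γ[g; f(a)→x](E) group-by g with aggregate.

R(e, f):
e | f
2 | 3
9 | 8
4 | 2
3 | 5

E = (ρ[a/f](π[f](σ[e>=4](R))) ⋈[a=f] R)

Per-node cardinality:
  R → 4
  σ[e>=4](R) → 2
  π[f](σ[e>=4](R)) → 2
  ρ[a/f](π[f](σ[e>=4](R))) → 2
  R → 4
  (ρ[a/f](π[f](σ[e>=4](R))) ⋈[a=f] R) → 2

|E| = 2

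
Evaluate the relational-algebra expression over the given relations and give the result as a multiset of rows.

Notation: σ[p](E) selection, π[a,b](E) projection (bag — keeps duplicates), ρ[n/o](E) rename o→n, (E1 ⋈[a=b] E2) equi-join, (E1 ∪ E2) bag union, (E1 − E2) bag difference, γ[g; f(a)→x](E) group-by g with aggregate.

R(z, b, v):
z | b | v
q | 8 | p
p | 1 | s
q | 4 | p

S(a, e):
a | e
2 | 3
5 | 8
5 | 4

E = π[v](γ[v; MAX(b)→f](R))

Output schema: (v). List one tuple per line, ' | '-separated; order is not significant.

Row counts bottom-up:
  R → 3
  γ[v; MAX(b)→f](R) → 2
  π[v](γ[v; MAX(b)→f](R)) → 2

== RESULT ==
v
p
s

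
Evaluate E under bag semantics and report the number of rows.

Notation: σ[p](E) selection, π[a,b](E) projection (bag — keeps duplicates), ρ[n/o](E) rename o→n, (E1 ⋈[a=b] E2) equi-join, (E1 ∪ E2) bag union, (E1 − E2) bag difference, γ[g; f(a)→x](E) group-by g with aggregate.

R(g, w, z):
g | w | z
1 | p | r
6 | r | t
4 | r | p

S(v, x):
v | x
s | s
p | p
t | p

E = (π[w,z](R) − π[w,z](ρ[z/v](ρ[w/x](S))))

Per-node cardinality:
  R → 3
  π[w,z](R) → 3
  S → 3
  ρ[w/x](S) → 3
  ρ[z/v](ρ[w/x](S)) → 3
  π[w,z](ρ[z/v](ρ[w/x](S))) → 3
  (π[w,z](R) − π[w,z](ρ[z/v](ρ[w/x](S)))) → 3

|E| = 3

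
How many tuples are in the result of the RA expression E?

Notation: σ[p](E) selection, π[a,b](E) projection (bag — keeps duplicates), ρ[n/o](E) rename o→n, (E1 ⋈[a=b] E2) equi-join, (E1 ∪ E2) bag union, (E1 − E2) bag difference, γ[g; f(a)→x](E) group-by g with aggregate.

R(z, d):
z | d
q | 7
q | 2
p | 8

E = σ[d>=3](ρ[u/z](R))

Row counts bottom-up:
  R → 3
  ρ[u/z](R) → 3
  σ[d>=3](ρ[u/z](R)) → 2

|E| = 2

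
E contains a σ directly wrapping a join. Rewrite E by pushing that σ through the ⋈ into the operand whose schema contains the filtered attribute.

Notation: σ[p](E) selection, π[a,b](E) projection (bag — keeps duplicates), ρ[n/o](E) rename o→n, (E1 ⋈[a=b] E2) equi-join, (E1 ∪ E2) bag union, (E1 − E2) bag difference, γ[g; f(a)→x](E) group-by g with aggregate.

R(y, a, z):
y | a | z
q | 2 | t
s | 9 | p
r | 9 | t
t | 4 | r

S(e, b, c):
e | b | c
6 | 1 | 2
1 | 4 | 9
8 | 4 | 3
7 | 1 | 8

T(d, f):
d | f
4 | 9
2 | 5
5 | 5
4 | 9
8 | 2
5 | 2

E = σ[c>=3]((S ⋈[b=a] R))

σ filters on c, owned by the left side.
E' = (σ[c>=3](S) ⋈[b=a] R)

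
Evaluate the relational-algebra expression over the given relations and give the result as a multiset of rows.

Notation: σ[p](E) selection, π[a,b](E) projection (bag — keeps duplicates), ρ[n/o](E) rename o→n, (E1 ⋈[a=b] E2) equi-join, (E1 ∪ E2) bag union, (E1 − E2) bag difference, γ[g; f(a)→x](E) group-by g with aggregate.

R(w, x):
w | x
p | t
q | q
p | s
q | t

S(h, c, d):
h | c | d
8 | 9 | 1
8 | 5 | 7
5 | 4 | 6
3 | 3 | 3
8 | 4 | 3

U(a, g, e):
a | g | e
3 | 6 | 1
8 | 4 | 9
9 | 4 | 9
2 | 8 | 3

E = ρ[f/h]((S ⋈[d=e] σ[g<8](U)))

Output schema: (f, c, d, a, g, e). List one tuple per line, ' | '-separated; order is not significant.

Row counts bottom-up:
  S → 5
  U → 4
  σ[g<8](U) → 3
  (S ⋈[d=e] σ[g<8](U)) → 1
  ρ[f/h]((S ⋈[d=e] σ[g<8](U))) → 1

== RESULT ==
f | c | d | a | g | e
8 | 9 | 1 | 3 | 6 | 1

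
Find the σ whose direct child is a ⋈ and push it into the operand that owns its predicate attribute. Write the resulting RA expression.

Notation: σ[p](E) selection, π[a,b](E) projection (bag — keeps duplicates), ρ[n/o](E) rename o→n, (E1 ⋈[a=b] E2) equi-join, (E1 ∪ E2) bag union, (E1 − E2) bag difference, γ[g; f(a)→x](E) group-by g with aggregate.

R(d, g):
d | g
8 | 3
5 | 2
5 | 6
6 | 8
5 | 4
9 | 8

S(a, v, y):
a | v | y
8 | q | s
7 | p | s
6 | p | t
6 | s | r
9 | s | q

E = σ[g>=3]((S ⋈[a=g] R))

σ filters on g, owned by the right side.
E' = (S ⋈[a=g] σ[g>=3](R))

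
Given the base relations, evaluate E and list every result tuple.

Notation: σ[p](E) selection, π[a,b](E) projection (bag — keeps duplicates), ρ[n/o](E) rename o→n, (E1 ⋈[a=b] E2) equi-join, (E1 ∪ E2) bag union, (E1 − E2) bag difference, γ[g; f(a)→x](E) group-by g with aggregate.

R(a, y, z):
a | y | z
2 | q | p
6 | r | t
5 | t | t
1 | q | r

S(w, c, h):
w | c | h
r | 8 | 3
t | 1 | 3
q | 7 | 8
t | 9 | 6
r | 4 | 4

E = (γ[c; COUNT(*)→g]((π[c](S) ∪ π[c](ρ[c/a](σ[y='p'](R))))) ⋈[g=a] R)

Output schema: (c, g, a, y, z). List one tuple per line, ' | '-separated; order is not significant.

Subexpression sizes:
  S → 5
  π[c](S) → 5
  R → 4
  σ[y='p'](R) → 0
  ρ[c/a](σ[y='p'](R)) → 0
  π[c](ρ[c/a](σ[y='p'](R))) → 0
  (π[c](S) ∪ π[c](ρ[c/a](σ[y='p'](R)))) → 5
  γ[c; COUNT(*)→g]((π[c](S) ∪ π[c](ρ[c/a](σ[y='p'](R))))) → 5
  R → 4
  (γ[c; COUNT(*)→g]((π[c](S) ∪ π[c](ρ[c/a](σ[y='p'](R))))) ⋈[g=a] R) → 5

== RESULT ==
c | g | a | y | z
1 | 1 | 1 | q | r
4 | 1 | 1 | q | r
7 | 1 | 1 | q | r
8 | 1 | 1 | q | r
9 | 1 | 1 | q | r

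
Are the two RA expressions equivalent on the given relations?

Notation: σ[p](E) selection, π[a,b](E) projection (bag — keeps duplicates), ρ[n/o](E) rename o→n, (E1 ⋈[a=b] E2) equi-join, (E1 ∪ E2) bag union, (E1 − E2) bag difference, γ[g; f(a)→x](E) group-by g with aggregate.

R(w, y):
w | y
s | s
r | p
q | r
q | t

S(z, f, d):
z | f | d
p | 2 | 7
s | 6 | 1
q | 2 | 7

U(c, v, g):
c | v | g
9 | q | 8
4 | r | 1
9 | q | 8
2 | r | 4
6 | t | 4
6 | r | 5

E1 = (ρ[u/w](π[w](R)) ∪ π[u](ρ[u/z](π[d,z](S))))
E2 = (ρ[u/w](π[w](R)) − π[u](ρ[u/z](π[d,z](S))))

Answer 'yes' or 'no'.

E1 per-node cardinality:
  R → 4
  π[w](R) → 4
  ρ[u/w](π[w](R)) → 4
  S → 3
  π[d,z](S) → 3
  ρ[u/z](π[d,z](S)) → 3
  π[u](ρ[u/z](π[d,z](S))) → 3
  (ρ[u/w](π[w](R)) ∪ π[u](ρ[u/z](π[d,z](S)))) → 7
E2 per-node cardinality:
  R → 4
  π[w](R) → 4
  ρ[u/w](π[w](R)) → 4
  S → 3
  π[d,z](S) → 3
  ρ[u/z](π[d,z](S)) → 3
  π[u](ρ[u/z](π[d,z](S))) → 3
  (ρ[u/w](π[w](R)) − π[u](ρ[u/z](π[d,z](S)))) → 2

E1 result:
u
p
q
q
q
r
s
s
E2 result:
u
q
r
Witness: ('s',) appears 2× in E1 but 0× in E2.

no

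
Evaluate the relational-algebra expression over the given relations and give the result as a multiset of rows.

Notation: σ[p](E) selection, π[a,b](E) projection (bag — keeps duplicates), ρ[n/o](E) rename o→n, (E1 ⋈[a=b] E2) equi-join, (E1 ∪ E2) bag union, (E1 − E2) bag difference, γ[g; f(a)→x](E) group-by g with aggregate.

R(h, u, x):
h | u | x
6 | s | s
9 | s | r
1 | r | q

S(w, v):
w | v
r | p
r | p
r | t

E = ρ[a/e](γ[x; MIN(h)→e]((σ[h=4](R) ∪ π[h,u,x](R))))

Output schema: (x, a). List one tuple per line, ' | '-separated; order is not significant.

Subexpression sizes:
  R → 3
  σ[h=4](R) → 0
  R → 3
  π[h,u,x](R) → 3
  (σ[h=4](R) ∪ π[h,u,x](R)) → 3
  γ[x; MIN(h)→e]((σ[h=4](R) ∪ π[h,u,x](R))) → 3
  ρ[a/e](γ[x; MIN(h)→e]((σ[h=4](R) ∪ π[h,u,x](R)))) → 3

== RESULT ==
x | a
q | 1
r | 9
s | 6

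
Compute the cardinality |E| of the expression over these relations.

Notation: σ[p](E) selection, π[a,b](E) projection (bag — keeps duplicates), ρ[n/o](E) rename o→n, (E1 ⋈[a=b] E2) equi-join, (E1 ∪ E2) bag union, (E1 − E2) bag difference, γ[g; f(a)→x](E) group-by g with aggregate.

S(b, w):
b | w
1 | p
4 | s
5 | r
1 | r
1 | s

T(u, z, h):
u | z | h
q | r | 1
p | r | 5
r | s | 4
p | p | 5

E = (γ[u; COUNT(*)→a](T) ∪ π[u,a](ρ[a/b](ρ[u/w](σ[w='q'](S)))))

Per-node cardinality:
  T → 4
  γ[u; COUNT(*)→a](T) → 3
  S → 5
  σ[w='q'](S) → 0
  ρ[u/w](σ[w='q'](S)) → 0
  ρ[a/b](ρ[u/w](σ[w='q'](S))) → 0
  π[u,a](ρ[a/b](ρ[u/w](σ[w='q'](S)))) → 0
  (γ[u; COUNT(*)→a](T) ∪ π[u,a](ρ[a/b](ρ[u/w](σ[w='q'](S))))) → 3

|E| = 3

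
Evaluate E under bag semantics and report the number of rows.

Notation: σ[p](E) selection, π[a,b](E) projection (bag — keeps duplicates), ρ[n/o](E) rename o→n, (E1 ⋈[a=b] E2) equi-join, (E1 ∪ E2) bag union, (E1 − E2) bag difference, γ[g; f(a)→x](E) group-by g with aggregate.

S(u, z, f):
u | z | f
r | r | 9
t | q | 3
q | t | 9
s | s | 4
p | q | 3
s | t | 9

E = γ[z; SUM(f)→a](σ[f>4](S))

Row counts bottom-up:
  S → 6
  σ[f>4](S) → 3
  γ[z; SUM(f)→a](σ[f>4](S)) → 2

|E| = 2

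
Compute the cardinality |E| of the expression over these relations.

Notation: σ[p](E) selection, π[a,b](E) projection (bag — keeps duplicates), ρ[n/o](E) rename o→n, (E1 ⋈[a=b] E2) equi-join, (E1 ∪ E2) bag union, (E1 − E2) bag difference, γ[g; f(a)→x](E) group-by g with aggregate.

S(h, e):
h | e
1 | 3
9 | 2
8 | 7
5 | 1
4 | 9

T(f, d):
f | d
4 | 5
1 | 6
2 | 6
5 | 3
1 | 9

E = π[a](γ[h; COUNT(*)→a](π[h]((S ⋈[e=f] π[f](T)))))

Per-node cardinality:
  S → 5
  T → 5
  π[f](T) → 5
  (S ⋈[e=f] π[f](T)) → 3
  π[h]((S ⋈[e=f] π[f](T))) → 3
  γ[h; COUNT(*)→a](π[h]((S ⋈[e=f] π[f](T)))) → 2
  π[a](γ[h; COUNT(*)→a](π[h]((S ⋈[e=f] π[f](T))))) → 2

|E| = 2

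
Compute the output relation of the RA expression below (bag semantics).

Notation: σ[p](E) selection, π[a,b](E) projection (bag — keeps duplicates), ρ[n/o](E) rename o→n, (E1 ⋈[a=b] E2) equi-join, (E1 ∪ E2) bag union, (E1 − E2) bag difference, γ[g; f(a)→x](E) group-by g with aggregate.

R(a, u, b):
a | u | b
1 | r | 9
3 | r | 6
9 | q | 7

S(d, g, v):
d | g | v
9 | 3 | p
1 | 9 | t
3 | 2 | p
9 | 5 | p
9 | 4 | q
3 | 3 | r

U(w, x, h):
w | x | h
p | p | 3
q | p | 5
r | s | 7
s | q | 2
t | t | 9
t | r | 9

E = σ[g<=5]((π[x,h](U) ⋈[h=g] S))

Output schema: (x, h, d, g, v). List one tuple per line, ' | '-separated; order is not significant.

Stepwise |·|:
  U → 6
  π[x,h](U) → 6
  S → 6
  (π[x,h](U) ⋈[h=g] S) → 6
  σ[g<=5]((π[x,h](U) ⋈[h=g] S)) → 4

== RESULT ==
x | h | d | g | v
p | 3 | 3 | 3 | r
p | 3 | 9 | 3 | p
p | 5 | 9 | 5 | p
q | 2 | 3 | 2 | p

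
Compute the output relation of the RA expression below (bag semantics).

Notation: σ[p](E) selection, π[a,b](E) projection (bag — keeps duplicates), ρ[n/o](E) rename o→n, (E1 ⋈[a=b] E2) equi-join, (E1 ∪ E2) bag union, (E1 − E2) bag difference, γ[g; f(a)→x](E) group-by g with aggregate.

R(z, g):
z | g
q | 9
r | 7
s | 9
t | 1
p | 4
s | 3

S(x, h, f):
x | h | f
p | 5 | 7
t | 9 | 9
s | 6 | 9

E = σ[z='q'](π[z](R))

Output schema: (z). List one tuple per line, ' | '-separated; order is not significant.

Stepwise |·|:
  R → 6
  π[z](R) → 6
  σ[z='q'](π[z](R)) → 1

== RESULT ==
z
q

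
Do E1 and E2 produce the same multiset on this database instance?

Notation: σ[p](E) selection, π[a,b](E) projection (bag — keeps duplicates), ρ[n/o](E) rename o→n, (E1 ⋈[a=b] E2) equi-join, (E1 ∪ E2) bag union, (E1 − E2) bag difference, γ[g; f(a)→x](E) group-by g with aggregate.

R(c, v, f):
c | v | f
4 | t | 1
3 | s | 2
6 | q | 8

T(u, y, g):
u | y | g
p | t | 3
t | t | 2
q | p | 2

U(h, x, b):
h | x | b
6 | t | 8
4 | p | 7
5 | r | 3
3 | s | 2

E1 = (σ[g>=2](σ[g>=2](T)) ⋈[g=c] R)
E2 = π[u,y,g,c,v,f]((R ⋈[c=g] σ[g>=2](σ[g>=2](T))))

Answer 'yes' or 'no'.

E1 stepwise |·|:
  T → 3
  σ[g>=2](T) → 3
  σ[g>=2](σ[g>=2](T)) → 3
  R → 3
  (σ[g>=2](σ[g>=2](T)) ⋈[g=c] R) → 1
E2 stepwise |·|:
  R → 3
  T → 3
  σ[g>=2](T) → 3
  σ[g>=2](σ[g>=2](T)) → 3
  (R ⋈[c=g] σ[g>=2](σ[g>=2](T))) → 1
  π[u,y,g,c,v,f]((R ⋈[c=g] σ[g>=2](σ[g>=2](T)))) → 1

E1 and E2 produce the same multiset:
u | y | g | c | v | f
p | t | 3 | 3 | s | 2

yes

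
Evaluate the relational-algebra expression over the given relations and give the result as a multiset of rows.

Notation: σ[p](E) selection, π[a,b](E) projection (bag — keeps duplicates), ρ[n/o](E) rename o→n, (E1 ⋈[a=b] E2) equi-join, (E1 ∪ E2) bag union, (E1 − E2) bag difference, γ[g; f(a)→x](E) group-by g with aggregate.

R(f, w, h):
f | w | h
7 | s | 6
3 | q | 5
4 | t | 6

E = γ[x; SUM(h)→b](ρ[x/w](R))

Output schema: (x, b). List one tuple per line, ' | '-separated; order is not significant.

Subexpression sizes:
  R → 3
  ρ[x/w](R) → 3
  γ[x; SUM(h)→b](ρ[x/w](R)) → 3

== RESULT ==
x | b
q | 5
s | 6
t | 6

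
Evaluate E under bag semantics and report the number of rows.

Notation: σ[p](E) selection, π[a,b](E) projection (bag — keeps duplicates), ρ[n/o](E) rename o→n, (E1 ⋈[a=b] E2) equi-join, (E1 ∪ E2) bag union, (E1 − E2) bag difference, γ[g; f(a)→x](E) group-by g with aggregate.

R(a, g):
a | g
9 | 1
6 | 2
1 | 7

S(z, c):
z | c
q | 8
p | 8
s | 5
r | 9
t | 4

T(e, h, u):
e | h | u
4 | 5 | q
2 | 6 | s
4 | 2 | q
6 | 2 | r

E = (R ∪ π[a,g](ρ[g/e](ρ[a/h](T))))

Stepwise |·|:
  R → 3
  T → 4
  ρ[a/h](T) → 4
  ρ[g/e](ρ[a/h](T)) → 4
  π[a,g](ρ[g/e](ρ[a/h](T))) → 4
  (R ∪ π[a,g](ρ[g/e](ρ[a/h](T)))) → 7

|E| = 7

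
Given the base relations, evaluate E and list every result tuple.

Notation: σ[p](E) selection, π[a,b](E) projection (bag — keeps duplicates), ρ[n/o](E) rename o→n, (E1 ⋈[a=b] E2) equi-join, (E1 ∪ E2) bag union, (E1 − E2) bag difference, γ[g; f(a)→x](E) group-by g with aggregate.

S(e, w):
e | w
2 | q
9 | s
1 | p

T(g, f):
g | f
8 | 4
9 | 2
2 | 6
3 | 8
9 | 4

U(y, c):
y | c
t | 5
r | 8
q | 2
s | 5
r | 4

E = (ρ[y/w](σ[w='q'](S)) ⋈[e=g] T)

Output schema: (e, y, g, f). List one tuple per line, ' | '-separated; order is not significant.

Per-node cardinality:
  S → 3
  σ[w='q'](S) → 1
  ρ[y/w](σ[w='q'](S)) → 1
  T → 5
  (ρ[y/w](σ[w='q'](S)) ⋈[e=g] T) → 1

== RESULT ==
e | y | g | f
2 | q | 2 | 6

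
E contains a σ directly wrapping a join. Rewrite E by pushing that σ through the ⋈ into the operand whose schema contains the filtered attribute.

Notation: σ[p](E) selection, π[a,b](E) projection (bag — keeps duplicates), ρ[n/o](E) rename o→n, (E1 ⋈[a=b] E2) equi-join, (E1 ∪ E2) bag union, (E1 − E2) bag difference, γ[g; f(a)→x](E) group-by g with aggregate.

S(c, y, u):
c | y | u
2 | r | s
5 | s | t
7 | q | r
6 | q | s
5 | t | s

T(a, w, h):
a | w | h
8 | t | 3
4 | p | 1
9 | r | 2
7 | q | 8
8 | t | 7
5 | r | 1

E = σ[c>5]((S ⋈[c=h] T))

σ filters on c, owned by the left side.
E' = (σ[c>5](S) ⋈[c=h] T)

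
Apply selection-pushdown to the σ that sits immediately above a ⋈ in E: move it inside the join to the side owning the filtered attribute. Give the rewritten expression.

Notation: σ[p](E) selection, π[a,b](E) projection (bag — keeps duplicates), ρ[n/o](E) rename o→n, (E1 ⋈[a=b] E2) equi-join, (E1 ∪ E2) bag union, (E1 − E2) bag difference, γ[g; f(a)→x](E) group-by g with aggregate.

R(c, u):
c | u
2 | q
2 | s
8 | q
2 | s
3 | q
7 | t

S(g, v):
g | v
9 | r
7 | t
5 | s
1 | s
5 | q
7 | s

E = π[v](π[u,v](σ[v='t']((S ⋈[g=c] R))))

σ filters on v, owned by the left side.
E' = π[v](π[u,v]((σ[v='t'](S) ⋈[g=c] R)))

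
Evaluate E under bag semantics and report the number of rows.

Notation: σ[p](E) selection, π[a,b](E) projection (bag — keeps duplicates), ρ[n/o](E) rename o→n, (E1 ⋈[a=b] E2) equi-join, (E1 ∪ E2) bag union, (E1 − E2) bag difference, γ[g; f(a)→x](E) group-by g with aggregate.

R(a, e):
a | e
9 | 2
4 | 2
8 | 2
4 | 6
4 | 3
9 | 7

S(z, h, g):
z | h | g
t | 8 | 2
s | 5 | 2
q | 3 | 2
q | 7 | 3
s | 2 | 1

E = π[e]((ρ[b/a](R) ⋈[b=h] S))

Subexpression sizes:
  R → 6
  ρ[b/a](R) → 6
  S → 5
  (ρ[b/a](R) ⋈[b=h] S) → 1
  π[e]((ρ[b/a](R) ⋈[b=h] S)) → 1

|E| = 1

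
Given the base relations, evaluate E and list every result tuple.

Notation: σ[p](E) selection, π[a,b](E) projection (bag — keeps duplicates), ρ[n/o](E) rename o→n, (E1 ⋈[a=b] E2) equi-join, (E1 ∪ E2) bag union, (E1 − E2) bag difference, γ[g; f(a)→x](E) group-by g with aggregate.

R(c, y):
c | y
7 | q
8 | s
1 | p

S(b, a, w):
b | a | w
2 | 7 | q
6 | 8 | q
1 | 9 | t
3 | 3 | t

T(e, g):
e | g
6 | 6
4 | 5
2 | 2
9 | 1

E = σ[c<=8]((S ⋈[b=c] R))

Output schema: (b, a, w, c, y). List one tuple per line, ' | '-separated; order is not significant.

Per-node cardinality:
  S → 4
  R → 3
  (S ⋈[b=c] R) → 1
  σ[c<=8]((S ⋈[b=c] R)) → 1

== RESULT ==
b | a | w | c | y
1 | 9 | t | 1 | p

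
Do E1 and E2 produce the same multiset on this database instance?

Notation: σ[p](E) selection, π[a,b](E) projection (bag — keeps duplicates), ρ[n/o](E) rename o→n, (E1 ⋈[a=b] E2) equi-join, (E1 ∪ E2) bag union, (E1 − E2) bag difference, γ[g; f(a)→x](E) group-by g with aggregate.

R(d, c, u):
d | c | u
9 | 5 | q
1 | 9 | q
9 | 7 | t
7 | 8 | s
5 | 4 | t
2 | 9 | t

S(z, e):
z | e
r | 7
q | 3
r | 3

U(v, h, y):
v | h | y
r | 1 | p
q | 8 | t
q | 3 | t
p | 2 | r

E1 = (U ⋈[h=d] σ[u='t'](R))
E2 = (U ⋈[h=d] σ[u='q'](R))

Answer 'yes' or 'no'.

E1 subexpression sizes:
  U → 4
  R → 6
  σ[u='t'](R) → 3
  (U ⋈[h=d] σ[u='t'](R)) → 1
E2 subexpression sizes:
  U → 4
  R → 6
  σ[u='q'](R) → 2
  (U ⋈[h=d] σ[u='q'](R)) → 1

E1 result:
v | h | y | d | c | u
p | 2 | r | 2 | 9 | t
E2 result:
v | h | y | d | c | u
r | 1 | p | 1 | 9 | q
Witness: ('r', 1, 'p', 1, 9, 'q') appears 0× in E1 but 1× in E2.

no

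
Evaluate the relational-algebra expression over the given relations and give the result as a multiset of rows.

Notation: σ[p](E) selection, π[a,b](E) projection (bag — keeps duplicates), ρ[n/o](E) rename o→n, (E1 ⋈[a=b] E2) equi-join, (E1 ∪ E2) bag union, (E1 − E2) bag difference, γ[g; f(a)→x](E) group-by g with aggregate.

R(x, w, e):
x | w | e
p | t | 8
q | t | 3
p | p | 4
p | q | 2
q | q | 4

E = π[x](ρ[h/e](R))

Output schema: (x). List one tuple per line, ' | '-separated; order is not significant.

Subexpression sizes:
  R → 5
  ρ[h/e](R) → 5
  π[x](ρ[h/e](R)) → 5

== RESULT ==
x
p
p
p
q
q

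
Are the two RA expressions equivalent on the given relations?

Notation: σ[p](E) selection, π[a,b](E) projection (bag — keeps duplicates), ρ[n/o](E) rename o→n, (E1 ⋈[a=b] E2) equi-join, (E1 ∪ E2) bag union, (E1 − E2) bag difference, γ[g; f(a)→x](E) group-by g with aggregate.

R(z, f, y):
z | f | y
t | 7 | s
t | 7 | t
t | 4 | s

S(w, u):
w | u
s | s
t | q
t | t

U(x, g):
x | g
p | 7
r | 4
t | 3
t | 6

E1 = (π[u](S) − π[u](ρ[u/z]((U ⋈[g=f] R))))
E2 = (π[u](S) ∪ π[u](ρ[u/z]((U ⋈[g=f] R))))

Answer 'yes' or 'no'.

E1 subexpression sizes:
  S → 3
  π[u](S) → 3
  U → 4
  R → 3
  (U ⋈[g=f] R) → 3
  ρ[u/z]((U ⋈[g=f] R)) → 3
  π[u](ρ[u/z]((U ⋈[g=f] R))) → 3
  (π[u](S) − π[u](ρ[u/z]((U ⋈[g=f] R)))) → 2
E2 subexpression sizes:
  S → 3
  π[u](S) → 3
  U → 4
  R → 3
  (U ⋈[g=f] R) → 3
  ρ[u/z]((U ⋈[g=f] R)) → 3
  π[u](ρ[u/z]((U ⋈[g=f] R))) → 3
  (π[u](S) ∪ π[u](ρ[u/z]((U ⋈[g=f] R)))) → 6

E1 result:
u
q
s
E2 result:
u
q
s
t
t
t
t
Witness: ('t',) appears 0× in E1 but 4× in E2.

no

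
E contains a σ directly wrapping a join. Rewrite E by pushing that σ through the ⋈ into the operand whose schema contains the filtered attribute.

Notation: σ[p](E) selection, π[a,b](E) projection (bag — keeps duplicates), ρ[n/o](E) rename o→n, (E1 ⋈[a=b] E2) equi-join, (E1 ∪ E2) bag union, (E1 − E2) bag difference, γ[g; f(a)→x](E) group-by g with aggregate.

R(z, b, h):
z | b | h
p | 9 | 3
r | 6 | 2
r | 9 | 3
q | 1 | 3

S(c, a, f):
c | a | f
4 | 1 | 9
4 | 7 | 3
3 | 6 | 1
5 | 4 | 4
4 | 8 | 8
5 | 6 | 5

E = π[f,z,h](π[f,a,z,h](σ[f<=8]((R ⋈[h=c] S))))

σ filters on f, owned by the right side.
E' = π[f,z,h](π[f,a,z,h]((R ⋈[h=c] σ[f<=8](S))))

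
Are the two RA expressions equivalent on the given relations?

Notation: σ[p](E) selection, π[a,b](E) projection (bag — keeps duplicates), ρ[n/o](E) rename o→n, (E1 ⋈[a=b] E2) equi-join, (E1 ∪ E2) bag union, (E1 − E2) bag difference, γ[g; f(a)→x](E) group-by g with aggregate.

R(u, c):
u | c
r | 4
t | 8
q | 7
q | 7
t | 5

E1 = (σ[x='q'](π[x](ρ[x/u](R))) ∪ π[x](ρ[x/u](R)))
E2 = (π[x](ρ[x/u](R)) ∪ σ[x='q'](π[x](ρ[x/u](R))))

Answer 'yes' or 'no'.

E1 stepwise |·|:
  R → 5
  ρ[x/u](R) → 5
  π[x](ρ[x/u](R)) → 5
  σ[x='q'](π[x](ρ[x/u](R))) → 2
  R → 5
  ρ[x/u](R) → 5
  π[x](ρ[x/u](R)) → 5
  (σ[x='q'](π[x](ρ[x/u](R))) ∪ π[x](ρ[x/u](R))) → 7
E2 stepwise |·|:
  R → 5
  ρ[x/u](R) → 5
  π[x](ρ[x/u](R)) → 5
  R → 5
  ρ[x/u](R) → 5
  π[x](ρ[x/u](R)) → 5
  σ[x='q'](π[x](ρ[x/u](R))) → 2
  (π[x](ρ[x/u](R)) ∪ σ[x='q'](π[x](ρ[x/u](R)))) → 7

E1 and E2 produce the same multiset:
x
q
q
q
q
r
t
t

yes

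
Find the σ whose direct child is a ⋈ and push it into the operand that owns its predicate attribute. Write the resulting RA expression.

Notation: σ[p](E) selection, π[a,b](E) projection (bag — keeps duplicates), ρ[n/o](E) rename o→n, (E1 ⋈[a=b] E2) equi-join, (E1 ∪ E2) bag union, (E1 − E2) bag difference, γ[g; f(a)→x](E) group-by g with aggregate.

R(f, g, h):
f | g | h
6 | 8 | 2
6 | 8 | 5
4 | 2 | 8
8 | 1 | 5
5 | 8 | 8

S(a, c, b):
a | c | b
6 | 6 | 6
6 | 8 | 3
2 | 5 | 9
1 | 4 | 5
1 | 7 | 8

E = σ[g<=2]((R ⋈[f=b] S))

σ filters on g, owned by the left side.
E' = (σ[g<=2](R) ⋈[f=b] S)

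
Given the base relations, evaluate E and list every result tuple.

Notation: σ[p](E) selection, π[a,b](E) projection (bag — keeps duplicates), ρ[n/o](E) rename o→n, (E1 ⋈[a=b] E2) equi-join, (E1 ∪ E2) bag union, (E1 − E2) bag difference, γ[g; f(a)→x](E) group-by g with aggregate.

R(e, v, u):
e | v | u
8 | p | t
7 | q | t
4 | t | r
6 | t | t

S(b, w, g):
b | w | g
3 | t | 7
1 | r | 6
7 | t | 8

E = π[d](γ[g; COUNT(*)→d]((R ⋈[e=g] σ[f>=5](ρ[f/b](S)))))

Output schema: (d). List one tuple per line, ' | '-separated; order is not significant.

Per-node cardinality:
  R → 4
  S → 3
  ρ[f/b](S) → 3
  σ[f>=5](ρ[f/b](S)) → 1
  (R ⋈[e=g] σ[f>=5](ρ[f/b](S))) → 1
  γ[g; COUNT(*)→d]((R ⋈[e=g] σ[f>=5](ρ[f/b](S)))) → 1
  π[d](γ[g; COUNT(*)→d]((R ⋈[e=g] σ[f>=5](ρ[f/b](S))))) → 1

== RESULT ==
d
1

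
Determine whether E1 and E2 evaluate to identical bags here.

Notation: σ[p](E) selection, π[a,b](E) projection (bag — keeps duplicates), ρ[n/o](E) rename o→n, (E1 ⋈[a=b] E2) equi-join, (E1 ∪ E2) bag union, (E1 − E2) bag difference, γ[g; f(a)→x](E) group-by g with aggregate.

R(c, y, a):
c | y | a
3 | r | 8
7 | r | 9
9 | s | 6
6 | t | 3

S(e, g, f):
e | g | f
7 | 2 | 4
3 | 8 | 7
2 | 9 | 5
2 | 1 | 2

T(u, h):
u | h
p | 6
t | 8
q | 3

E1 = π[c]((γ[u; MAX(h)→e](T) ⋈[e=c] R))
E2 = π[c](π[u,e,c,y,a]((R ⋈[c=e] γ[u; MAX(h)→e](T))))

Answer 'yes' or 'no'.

E1 per-node cardinality:
  T → 3
  γ[u; MAX(h)→e](T) → 3
  R → 4
  (γ[u; MAX(h)→e](T) ⋈[e=c] R) → 2
  π[c]((γ[u; MAX(h)→e](T) ⋈[e=c] R)) → 2
E2 per-node cardinality:
  R → 4
  T → 3
  γ[u; MAX(h)→e](T) → 3
  (R ⋈[c=e] γ[u; MAX(h)→e](T)) → 2
  π[u,e,c,y,a]((R ⋈[c=e] γ[u; MAX(h)→e](T))) → 2
  π[c](π[u,e,c,y,a]((R ⋈[c=e] γ[u; MAX(h)→e](T)))) → 2

E1 and E2 produce the same multiset:
c
3
6

yes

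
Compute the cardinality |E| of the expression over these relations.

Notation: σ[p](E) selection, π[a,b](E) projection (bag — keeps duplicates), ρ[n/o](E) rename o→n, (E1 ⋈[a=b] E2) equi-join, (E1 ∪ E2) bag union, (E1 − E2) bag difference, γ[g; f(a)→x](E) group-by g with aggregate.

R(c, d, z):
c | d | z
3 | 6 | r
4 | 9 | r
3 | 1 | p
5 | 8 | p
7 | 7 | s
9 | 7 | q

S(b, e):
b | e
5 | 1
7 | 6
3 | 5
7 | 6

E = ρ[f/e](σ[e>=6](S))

Subexpression sizes:
  S → 4
  σ[e>=6](S) → 2
  ρ[f/e](σ[e>=6](S)) → 2

|E| = 2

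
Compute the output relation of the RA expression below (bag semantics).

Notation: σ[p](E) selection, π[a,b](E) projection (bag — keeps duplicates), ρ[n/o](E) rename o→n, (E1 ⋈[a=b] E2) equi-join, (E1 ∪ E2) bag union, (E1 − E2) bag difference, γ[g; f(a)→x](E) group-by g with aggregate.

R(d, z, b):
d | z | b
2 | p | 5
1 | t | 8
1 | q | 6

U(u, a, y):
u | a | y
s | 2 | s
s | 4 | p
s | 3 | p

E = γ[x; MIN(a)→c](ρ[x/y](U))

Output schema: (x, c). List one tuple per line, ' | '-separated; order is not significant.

Row counts bottom-up:
  U → 3
  ρ[x/y](U) → 3
  γ[x; MIN(a)→c](ρ[x/y](U)) → 2

== RESULT ==
x | c
p | 3
s | 2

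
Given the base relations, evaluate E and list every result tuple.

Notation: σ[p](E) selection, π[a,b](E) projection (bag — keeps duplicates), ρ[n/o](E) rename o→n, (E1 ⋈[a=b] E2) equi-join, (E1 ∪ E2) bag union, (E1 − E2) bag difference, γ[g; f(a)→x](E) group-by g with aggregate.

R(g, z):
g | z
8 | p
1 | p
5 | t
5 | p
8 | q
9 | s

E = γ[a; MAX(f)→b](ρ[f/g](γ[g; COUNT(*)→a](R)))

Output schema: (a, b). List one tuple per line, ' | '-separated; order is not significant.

Per-node cardinality:
  R → 6
  γ[g; COUNT(*)→a](R) → 4
  ρ[f/g](γ[g; COUNT(*)→a](R)) → 4
  γ[a; MAX(f)→b](ρ[f/g](γ[g; COUNT(*)→a](R))) → 2

== RESULT ==
a | b
1 | 9
2 | 8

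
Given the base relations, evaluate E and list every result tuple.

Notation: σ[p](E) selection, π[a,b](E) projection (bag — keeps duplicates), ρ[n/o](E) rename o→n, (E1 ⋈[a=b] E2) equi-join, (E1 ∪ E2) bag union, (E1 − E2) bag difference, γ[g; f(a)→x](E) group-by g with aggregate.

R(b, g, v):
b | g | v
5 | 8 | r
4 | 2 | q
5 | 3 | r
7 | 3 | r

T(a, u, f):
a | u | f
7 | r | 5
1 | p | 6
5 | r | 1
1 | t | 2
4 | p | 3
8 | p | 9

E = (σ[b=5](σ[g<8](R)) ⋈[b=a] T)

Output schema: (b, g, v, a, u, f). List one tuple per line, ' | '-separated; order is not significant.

Stepwise |·|:
  R → 4
  σ[g<8](R) → 3
  σ[b=5](σ[g<8](R)) → 1
  T → 6
  (σ[b=5](σ[g<8](R)) ⋈[b=a] T) → 1

== RESULT ==
b | g | v | a | u | f
5 | 3 | r | 5 | r | 1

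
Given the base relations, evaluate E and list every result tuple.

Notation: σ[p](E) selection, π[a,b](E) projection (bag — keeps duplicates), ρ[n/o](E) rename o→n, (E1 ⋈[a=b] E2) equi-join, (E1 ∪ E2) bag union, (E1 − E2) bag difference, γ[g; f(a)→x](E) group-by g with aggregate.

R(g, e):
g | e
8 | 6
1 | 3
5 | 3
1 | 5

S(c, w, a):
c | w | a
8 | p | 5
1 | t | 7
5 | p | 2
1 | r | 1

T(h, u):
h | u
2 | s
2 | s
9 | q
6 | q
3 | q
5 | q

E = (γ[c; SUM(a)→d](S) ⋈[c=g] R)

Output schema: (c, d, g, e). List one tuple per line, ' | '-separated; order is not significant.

Per-node cardinality:
  S → 4
  γ[c; SUM(a)→d](S) → 3
  R → 4
  (γ[c; SUM(a)→d](S) ⋈[c=g] R) → 4

== RESULT ==
c | d | g | e
1 | 8 | 1 | 3
1 | 8 | 1 | 5
5 | 2 | 5 | 3
8 | 5 | 8 | 6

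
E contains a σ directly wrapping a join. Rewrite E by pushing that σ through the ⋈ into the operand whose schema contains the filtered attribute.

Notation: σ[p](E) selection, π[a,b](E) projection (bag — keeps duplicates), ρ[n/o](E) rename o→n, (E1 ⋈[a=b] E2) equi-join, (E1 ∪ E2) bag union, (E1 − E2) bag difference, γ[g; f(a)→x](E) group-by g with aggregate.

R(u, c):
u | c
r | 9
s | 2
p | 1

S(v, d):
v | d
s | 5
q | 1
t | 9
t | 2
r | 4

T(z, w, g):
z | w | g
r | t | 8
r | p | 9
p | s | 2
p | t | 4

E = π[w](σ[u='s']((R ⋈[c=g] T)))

σ filters on u, owned by the left side.
E' = π[w]((σ[u='s'](R) ⋈[c=g] T))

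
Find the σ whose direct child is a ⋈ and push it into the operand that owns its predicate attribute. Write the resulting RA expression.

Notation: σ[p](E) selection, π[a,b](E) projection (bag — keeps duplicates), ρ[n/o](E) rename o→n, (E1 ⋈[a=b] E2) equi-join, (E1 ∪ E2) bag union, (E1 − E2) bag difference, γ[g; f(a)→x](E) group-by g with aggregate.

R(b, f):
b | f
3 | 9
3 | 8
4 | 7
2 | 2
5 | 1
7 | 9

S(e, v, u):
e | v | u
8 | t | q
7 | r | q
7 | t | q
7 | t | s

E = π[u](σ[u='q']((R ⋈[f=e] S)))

σ filters on u, owned by the right side.
E' = π[u]((R ⋈[f=e] σ[u='q'](S)))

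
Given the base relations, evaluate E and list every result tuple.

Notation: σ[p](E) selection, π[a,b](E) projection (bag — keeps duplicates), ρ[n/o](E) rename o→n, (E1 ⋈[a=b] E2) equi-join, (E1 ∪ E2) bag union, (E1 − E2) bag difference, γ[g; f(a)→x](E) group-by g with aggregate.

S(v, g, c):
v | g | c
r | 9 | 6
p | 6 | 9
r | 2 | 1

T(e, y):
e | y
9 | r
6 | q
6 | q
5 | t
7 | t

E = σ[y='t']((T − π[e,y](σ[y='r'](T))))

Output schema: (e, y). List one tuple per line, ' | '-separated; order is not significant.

Per-node cardinality:
  T → 5
  T → 5
  σ[y='r'](T) → 1
  π[e,y](σ[y='r'](T)) → 1
  (T − π[e,y](σ[y='r'](T))) → 4
  σ[y='t']((T − π[e,y](σ[y='r'](T)))) → 2

== RESULT ==
e | y
5 | t
7 | t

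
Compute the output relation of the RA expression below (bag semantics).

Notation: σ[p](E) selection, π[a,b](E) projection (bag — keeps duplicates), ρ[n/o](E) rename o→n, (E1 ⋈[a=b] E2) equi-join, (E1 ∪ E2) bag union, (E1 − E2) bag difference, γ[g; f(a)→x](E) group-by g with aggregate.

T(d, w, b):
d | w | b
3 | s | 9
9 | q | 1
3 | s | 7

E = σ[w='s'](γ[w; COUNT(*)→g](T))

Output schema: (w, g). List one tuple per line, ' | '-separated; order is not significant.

Row counts bottom-up:
  T → 3
  γ[w; COUNT(*)→g](T) → 2
  σ[w='s'](γ[w; COUNT(*)→g](T)) → 1

== RESULT ==
w | g
s | 2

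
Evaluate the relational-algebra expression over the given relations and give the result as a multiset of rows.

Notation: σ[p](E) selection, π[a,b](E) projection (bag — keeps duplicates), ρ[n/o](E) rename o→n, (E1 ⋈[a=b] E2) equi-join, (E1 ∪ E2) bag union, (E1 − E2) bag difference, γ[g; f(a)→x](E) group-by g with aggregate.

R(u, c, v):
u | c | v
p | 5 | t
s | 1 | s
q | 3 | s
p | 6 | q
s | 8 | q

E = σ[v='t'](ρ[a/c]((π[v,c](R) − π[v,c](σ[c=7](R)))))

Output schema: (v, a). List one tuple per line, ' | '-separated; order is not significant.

Per-node cardinality:
  R → 5
  π[v,c](R) → 5
  R → 5
  σ[c=7](R) → 0
  π[v,c](σ[c=7](R)) → 0
  (π[v,c](R) − π[v,c](σ[c=7](R))) → 5
  ρ[a/c]((π[v,c](R) − π[v,c](σ[c=7](R)))) → 5
  σ[v='t'](ρ[a/c]((π[v,c](R) − π[v,c](σ[c=7](R))))) → 1

== RESULT ==
v | a
t | 5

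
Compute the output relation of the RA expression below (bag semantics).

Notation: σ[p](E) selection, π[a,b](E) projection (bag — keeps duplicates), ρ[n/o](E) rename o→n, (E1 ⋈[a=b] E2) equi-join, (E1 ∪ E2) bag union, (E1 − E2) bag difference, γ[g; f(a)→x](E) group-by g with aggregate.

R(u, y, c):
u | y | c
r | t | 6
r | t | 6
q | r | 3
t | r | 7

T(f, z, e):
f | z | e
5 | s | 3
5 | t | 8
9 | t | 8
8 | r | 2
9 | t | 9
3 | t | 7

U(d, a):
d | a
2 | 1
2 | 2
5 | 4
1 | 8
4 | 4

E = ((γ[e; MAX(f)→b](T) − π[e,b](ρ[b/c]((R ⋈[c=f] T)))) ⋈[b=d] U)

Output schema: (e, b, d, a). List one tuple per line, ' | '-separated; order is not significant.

Stepwise |·|:
  T → 6
  γ[e; MAX(f)→b](T) → 5
  R → 4
  T → 6
  (R ⋈[c=f] T) → 1
  ρ[b/c]((R ⋈[c=f] T)) → 1
  π[e,b](ρ[b/c]((R ⋈[c=f] T))) → 1
  (γ[e; MAX(f)→b](T) − π[e,b](ρ[b/c]((R ⋈[c=f] T)))) → 4
  U → 5
  ((γ[e; MAX(f)→b](T) − π[e,b](ρ[b/c]((R ⋈[c=f] T)))) ⋈[b=d] U) → 1

== RESULT ==
e | b | d | a
3 | 5 | 5 | 4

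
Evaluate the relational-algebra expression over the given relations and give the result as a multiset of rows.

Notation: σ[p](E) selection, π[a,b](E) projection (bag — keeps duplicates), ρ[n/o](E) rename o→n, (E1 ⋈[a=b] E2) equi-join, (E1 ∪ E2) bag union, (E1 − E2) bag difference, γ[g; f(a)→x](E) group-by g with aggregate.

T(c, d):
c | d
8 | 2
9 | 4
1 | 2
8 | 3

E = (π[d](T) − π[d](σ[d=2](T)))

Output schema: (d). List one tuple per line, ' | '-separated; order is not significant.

Per-node cardinality:
  T → 4
  π[d](T) → 4
  T → 4
  σ[d=2](T) → 2
  π[d](σ[d=2](T)) → 2
  (π[d](T) − π[d](σ[d=2](T))) → 2

== RESULT ==
d
3
4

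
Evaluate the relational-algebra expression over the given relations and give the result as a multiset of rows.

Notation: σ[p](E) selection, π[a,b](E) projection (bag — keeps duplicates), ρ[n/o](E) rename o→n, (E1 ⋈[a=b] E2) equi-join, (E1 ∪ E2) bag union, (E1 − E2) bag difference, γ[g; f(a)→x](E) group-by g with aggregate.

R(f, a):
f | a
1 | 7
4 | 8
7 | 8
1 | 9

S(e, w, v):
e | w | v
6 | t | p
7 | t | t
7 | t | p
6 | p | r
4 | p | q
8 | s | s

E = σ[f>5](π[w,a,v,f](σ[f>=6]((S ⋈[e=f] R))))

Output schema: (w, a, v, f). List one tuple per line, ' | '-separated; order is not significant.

Per-node cardinality:
  S → 6
  R → 4
  (S ⋈[e=f] R) → 3
  σ[f>=6]((S ⋈[e=f] R)) → 2
  π[w,a,v,f](σ[f>=6]((S ⋈[e=f] R))) → 2
  σ[f>5](π[w,a,v,f](σ[f>=6]((S ⋈[e=f] R)))) → 2

== RESULT ==
w | a | v | f
t | 8 | p | 7
t | 8 | t | 7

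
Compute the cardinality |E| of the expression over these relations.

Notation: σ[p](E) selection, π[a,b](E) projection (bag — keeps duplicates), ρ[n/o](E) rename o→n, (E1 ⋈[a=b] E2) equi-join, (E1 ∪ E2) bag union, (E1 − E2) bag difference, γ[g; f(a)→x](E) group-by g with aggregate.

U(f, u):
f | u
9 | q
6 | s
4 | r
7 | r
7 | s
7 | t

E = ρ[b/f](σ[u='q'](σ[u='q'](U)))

Row counts bottom-up:
  U → 6
  σ[u='q'](U) → 1
  σ[u='q'](σ[u='q'](U)) → 1
  ρ[b/f](σ[u='q'](σ[u='q'](U))) → 1

|E| = 1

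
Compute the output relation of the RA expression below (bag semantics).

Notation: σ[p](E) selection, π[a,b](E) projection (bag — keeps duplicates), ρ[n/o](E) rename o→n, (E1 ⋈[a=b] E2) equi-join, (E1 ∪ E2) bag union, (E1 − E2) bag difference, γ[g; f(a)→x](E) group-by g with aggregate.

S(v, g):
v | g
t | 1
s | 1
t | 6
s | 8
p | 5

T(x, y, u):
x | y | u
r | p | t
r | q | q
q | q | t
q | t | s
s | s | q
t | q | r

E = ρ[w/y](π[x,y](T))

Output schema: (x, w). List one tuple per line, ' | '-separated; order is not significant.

Row counts bottom-up:
  T → 6
  π[x,y](T) → 6
  ρ[w/y](π[x,y](T)) → 6

== RESULT ==
x | w
q | q
q | t
r | p
r | q
s | s
t | q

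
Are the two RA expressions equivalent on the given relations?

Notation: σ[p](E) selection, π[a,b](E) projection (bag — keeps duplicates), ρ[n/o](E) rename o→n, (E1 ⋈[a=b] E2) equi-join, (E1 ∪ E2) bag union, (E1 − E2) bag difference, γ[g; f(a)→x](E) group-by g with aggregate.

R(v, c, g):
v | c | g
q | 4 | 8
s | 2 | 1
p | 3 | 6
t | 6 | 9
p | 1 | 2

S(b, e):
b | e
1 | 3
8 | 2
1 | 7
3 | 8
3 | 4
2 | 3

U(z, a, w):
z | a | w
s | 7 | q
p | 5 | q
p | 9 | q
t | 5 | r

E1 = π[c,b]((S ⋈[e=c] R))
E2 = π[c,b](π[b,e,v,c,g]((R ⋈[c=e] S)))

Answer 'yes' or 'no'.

E1 subexpression sizes:
  S → 6
  R → 5
  (S ⋈[e=c] R) → 4
  π[c,b]((S ⋈[e=c] R)) → 4
E2 subexpression sizes:
  R → 5
  S → 6
  (R ⋈[c=e] S) → 4
  π[b,e,v,c,g]((R ⋈[c=e] S)) → 4
  π[c,b](π[b,e,v,c,g]((R ⋈[c=e] S))) → 4

E1 and E2 produce the same multiset:
c | b
2 | 8
3 | 1
3 | 2
4 | 3

yes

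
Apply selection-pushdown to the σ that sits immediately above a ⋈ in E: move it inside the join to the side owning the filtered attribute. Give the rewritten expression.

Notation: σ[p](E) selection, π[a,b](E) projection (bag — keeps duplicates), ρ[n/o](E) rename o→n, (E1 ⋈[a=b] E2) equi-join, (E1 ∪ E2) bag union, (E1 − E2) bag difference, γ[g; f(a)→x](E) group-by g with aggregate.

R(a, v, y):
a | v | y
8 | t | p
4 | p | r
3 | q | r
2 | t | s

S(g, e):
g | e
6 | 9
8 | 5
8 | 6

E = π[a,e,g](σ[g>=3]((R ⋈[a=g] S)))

σ filters on g, owned by the right side.
E' = π[a,e,g]((R ⋈[a=g] σ[g>=3](S)))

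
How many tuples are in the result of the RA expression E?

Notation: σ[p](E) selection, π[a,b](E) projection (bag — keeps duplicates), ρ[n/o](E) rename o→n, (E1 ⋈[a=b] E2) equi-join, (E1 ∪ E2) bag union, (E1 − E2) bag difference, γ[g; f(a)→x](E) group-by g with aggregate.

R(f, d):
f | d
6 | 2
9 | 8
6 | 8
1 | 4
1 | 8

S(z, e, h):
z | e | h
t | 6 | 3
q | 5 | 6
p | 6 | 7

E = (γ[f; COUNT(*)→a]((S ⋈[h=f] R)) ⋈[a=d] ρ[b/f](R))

Row counts bottom-up:
  S → 3
  R → 5
  (S ⋈[h=f] R) → 2
  γ[f; COUNT(*)→a]((S ⋈[h=f] R)) → 1
  R → 5
  ρ[b/f](R) → 5
  (γ[f; COUNT(*)→a]((S ⋈[h=f] R)) ⋈[a=d] ρ[b/f](R)) → 1

|E| = 1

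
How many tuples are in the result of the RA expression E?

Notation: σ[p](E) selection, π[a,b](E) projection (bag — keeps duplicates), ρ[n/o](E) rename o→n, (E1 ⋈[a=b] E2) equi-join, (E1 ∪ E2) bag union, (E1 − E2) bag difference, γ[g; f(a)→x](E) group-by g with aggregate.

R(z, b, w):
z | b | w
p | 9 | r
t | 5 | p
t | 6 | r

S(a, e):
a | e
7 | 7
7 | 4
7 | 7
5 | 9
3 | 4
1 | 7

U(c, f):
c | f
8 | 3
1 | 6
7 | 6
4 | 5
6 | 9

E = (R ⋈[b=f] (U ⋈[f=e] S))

Per-node cardinality:
  R → 3
  U → 5
  S → 6
  (U ⋈[f=e] S) → 1
  (R ⋈[b=f] (U ⋈[f=e] S)) → 1

|E| = 1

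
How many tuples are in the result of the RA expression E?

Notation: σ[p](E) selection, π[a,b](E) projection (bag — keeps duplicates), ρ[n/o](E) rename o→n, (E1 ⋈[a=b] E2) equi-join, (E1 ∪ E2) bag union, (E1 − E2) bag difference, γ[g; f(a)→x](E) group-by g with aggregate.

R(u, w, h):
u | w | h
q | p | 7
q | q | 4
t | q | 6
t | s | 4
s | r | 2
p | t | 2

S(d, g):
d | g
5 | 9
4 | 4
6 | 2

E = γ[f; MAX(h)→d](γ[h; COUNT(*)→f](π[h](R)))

Per-node cardinality:
  R → 6
  π[h](R) → 6
  γ[h; COUNT(*)→f](π[h](R)) → 4
  γ[f; MAX(h)→d](γ[h; COUNT(*)→f](π[h](R))) → 2

|E| = 2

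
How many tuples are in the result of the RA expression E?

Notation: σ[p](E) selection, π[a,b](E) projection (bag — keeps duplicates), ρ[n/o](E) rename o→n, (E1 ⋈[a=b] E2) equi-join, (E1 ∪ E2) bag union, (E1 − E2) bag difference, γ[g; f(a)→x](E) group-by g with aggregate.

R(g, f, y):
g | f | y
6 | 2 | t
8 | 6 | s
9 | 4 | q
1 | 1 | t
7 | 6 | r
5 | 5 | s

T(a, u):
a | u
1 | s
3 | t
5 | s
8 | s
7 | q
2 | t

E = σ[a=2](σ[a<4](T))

Row counts bottom-up:
  T → 6
  σ[a<4](T) → 3
  σ[a=2](σ[a<4](T)) → 1

|E| = 1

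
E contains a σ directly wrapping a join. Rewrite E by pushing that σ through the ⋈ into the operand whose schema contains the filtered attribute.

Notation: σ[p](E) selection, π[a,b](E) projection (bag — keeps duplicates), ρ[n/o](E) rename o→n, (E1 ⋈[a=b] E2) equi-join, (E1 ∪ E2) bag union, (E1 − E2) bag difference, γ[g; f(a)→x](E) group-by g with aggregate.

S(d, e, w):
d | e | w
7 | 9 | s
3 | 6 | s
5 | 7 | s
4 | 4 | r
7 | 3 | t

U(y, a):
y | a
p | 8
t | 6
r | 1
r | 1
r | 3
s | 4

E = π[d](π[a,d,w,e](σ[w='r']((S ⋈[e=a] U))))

σ filters on w, owned by the left side.
E' = π[d](π[a,d,w,e]((σ[w='r'](S) ⋈[e=a] U)))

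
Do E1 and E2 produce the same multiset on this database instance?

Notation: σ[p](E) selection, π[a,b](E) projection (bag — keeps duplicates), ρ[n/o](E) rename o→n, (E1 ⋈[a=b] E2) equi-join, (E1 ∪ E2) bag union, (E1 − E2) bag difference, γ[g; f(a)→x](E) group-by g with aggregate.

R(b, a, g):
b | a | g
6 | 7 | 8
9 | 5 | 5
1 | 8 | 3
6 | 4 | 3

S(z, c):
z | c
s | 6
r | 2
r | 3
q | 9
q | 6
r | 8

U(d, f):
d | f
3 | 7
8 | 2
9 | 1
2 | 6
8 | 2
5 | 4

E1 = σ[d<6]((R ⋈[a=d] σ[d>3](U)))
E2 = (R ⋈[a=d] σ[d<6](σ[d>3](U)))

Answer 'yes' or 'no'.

E1 subexpression sizes:
  R → 4
  U → 6
  σ[d>3](U) → 4
  (R ⋈[a=d] σ[d>3](U)) → 3
  σ[d<6]((R ⋈[a=d] σ[d>3](U))) → 1
E2 subexpression sizes:
  R → 4
  U → 6
  σ[d>3](U) → 4
  σ[d<6](σ[d>3](U)) → 1
  (R ⋈[a=d] σ[d<6](σ[d>3](U))) → 1

E1 and E2 produce the same multiset:
b | a | g | d | f
9 | 5 | 5 | 5 | 4

yes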